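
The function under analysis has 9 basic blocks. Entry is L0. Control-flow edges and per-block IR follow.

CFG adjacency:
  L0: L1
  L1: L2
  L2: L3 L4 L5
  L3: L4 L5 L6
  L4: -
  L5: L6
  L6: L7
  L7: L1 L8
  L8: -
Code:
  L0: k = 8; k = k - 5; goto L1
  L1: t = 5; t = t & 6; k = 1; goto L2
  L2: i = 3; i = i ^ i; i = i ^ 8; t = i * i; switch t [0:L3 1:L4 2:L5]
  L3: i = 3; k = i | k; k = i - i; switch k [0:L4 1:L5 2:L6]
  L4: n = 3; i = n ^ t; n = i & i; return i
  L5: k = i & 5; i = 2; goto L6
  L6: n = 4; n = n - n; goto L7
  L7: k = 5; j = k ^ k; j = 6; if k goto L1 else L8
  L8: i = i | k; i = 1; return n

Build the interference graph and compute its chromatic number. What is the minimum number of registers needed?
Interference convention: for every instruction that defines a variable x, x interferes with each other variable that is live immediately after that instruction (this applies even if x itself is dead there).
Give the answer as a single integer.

def/use:
  L0: def={k} ue=∅
  L1: def={k,t} ue=∅
  L2: def={i,t} ue=∅
  L3: def={i,k} ue={k}
  L4: def={i,n} ue={t}
  L5: def={i,k} ue={i}
  L6: def={n} ue=∅
  L7: def={j,k} ue=∅
  L8: def={i} ue={i,k,n}

Live sets:
  L0: in=∅ out=∅
  L1: in=∅ out={k}
  L2: in={k} out={i,k,t}
  L3: in={k,t} out={i,t}
  L4: in={t} out=∅
  L5: in={i} out={i}
  L6: in={i} out={i,n}
  L7: in={i,n} out={i,k,n}
  L8: in={i,k,n} out=∅

Interfere edges:
  i: {j,k,n,t}
  j: {i,k,n}
  k: {i,j,n,t}
  n: {i,j,k,t}
  t: {i,k,n}

Registers:
  clique {i,j,k,n} ⇒ need ≥ 4
  4-colouring: c0={i}  c1={k}  c2={n}  c3={j,t}
  χ = 4

Answer: 4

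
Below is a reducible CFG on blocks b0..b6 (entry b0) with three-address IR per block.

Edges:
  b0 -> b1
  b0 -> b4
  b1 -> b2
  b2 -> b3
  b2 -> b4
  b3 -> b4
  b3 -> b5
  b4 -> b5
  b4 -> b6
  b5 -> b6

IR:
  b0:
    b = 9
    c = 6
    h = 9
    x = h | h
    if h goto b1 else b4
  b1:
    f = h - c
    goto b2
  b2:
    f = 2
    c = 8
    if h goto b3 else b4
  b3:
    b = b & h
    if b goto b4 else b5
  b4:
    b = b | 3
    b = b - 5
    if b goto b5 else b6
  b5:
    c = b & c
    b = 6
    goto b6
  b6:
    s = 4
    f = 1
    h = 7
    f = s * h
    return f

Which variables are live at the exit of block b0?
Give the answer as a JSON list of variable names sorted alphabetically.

Block summaries:
  b0: def={b,c,h,x} ue=∅
  b1: def={f} ue={c,h}
  b2: def={c,f} ue={h}
  b3: def={b} ue={b,h}
  b4: def={b} ue={b}
  b5: def={b,c} ue={b,c}
  b6: def={f,h,s} ue=∅

Live sets:
  live b0: ∅→{b,c,h}
  live b1: {b,c,h}→{b,h}
  live b2: {b,h}→{b,c,h}
  live b3: {b,c,h}→{b,c}
  live b4: {b,c}→{b,c}
  live b5: {b,c}→∅
  live b6: ∅→∅

live-out(b0) = ["b", "c", "h"]

Answer: ["b", "c", "h"]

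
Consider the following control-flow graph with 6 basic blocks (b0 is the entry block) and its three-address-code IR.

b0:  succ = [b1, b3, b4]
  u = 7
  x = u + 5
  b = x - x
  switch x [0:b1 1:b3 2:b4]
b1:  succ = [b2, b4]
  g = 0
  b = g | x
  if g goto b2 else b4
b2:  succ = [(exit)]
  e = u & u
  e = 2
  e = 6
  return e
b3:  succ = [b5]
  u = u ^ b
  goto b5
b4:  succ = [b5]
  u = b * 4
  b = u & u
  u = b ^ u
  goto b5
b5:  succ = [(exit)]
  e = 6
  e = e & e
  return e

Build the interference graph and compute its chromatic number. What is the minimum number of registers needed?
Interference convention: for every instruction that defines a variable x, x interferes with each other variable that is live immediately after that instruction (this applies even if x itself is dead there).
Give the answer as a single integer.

Answer: 4

Analysis:
def/use:
  b0 def {b,u,x} use ∅
  b1 def {b,g} use {x}
  b2 def {e} use {u}
  b3 def {u} use {b,u}
  b4 def {b,u} use {b}
  b5 def {e} use ∅

Live sets:
  live b0: ∅→{b,u,x}
  live b1: {u,x}→{b,u}
  live b2: {u}→∅
  live b3: {b,u}→∅
  live b4: {b}→∅
  live b5: ∅→∅

Interference:
  b — {g,u,x}
  e — ∅
  g — {b,u,x}
  u — {b,g,x}
  x — {b,g,u}

Registers:
  clique {b,g,u,x} ⇒ need ≥ 4
  4-colouring: r0={b,e}  r1={g}  r2={u}  r3={x}
  χ = 4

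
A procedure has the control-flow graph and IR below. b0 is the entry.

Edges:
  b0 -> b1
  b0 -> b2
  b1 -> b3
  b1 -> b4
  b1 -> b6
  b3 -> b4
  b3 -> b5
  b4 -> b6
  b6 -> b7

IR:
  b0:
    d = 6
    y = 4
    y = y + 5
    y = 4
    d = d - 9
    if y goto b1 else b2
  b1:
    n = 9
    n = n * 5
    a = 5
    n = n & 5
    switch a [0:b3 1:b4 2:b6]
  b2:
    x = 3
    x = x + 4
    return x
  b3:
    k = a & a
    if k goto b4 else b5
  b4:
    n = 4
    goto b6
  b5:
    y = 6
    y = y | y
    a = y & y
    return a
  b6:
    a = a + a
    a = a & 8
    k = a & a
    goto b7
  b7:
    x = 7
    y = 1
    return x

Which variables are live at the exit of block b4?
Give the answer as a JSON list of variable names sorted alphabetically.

def/use:
  b0: def={d,y} ue=∅
  b1: def={a,n} ue=∅
  b2: def={x} ue=∅
  b3: def={k} ue={a}
  b4: def={n} ue=∅
  b5: def={a,y} ue=∅
  b6: def={a,k} ue={a}
  b7: def={x,y} ue=∅

Live sets:
  live b0: ∅→∅
  live b1: ∅→{a}
  live b2: ∅→∅
  live b3: {a}→{a}
  live b4: {a}→{a}
  live b5: ∅→∅
  live b6: {a}→∅
  live b7: ∅→∅

live-out(b4) = ["a"]

Answer: ["a"]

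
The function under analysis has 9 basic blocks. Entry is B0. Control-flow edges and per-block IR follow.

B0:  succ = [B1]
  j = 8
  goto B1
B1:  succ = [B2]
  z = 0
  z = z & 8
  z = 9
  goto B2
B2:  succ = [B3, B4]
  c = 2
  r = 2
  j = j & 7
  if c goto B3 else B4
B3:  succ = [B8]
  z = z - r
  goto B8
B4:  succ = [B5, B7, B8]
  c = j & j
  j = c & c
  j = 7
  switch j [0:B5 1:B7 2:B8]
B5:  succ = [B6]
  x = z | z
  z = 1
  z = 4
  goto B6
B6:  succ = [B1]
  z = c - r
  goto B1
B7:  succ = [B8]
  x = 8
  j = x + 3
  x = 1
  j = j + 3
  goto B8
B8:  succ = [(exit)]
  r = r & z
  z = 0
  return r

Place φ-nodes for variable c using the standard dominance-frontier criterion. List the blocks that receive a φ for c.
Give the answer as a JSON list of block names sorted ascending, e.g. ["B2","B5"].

idom tree: B1←B0 B2←B1 B3←B2 B4←B2 B5←B4 B6←B5 B7←B4 B8←B2
Dom∩ at merges:
  B1: preds {B0,B6}: {B0} ∩ {B0,B1,B2,B4,B5,B6} = {B0}; idom=B0
  B8: preds {B3,B4,B7}: {B0,B1,B2,B3} ∩ {B0,B1,B2,B4} ∩ {B0,B1,B2,B4,B7} = {B0,B1,B2}; idom=B2

Frontier:
  B1←B0: walk · to B0
  B1←B6: walk B6→B5→B4→B2→B1 to B0
  B8←B3: walk B3 to B2
  B8←B4: walk B4 to B2
  B8←B7: walk B7→B4 to B2
  DF(B0)=∅
  DF(B1)={B1}
  DF(B2)={B1}
  DF(B3)={B8}
  DF(B4)={B1,B8}
  DF(B5)={B1}
  DF(B6)={B1}
  DF(B7)={B8}
  DF(B8)=∅

φ for c: defs {B2,B4}
  DF⁺ = {B1,B8}

Answer: ["B1", "B8"]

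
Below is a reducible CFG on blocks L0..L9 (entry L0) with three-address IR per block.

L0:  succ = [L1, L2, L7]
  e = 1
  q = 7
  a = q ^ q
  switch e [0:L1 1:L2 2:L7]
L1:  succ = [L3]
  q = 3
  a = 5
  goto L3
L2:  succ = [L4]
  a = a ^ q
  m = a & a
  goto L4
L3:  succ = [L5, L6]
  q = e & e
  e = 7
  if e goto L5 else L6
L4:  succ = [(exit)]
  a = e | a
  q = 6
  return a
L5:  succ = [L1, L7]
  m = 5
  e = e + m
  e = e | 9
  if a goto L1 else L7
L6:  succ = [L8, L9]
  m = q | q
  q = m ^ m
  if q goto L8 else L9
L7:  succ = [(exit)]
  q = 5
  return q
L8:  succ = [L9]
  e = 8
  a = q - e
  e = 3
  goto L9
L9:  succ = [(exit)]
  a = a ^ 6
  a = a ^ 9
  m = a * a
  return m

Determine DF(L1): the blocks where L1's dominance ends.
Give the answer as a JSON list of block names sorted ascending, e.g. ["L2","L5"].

Answer: ["L1", "L7"]

Working:
idom tree: L1←L0 L2←L0 L3←L1 L4←L2 L5←L3 L6←L3 L7←L0 L8←L6 L9←L6
Dom at joins:
  L1: preds {L0,L5}: {L0} ∩ {L0,L1,L3,L5} = {L0}; idom=L0
  L7: preds {L0,L5}: {L0} ∩ {L0,L1,L3,L5} = {L0}; idom=L0
  L9: preds {L6,L8}: {L0,L1,L3,L6} ∩ {L0,L1,L3,L6,L8} = {L0,L1,L3,L6}; idom=L6

Frontier:
  join L1 pred L0: · stop@L0
  join L1 pred L5: L5→L3→L1 stop@L0
  join L7 pred L0: · stop@L0
  join L7 pred L5: L5→L3→L1 stop@L0
  join L9 pred L6: · stop@L6
  join L9 pred L8: L8 stop@L6
  L0: DF=∅
  L1: DF={L1,L7}
  L2: DF=∅
  L3: DF={L1,L7}
  L4: DF=∅
  L5: DF={L1,L7}
  L6: DF=∅
  L7: DF=∅
  L8: DF={L9}
  L9: DF=∅

DF(L1) = ["L1", "L7"]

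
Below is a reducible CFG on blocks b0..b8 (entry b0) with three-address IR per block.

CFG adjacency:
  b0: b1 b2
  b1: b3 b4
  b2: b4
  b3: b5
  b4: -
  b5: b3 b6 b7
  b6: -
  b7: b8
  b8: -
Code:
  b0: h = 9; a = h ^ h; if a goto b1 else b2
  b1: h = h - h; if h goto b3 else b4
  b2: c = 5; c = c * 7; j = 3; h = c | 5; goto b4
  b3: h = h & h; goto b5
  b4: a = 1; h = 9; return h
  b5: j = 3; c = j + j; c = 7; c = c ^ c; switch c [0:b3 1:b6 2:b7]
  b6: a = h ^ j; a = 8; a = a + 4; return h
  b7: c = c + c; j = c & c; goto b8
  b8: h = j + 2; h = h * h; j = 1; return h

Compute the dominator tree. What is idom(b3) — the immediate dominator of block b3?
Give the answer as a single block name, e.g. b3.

idom tree: b1←b0 b2←b0 b3←b1 b4←b0 b5←b3 b6←b5 b7←b5 b8←b7
Dom at joins:
  b3: preds {b1,b5}: {b0,b1} ∩ {b0,b1,b3,b5} = {b0,b1}; idom=b1
  b4: preds {b1,b2}: {b0,b1} ∩ {b0,b2} = {b0}; idom=b0

idom(b3) = b1

Answer: b1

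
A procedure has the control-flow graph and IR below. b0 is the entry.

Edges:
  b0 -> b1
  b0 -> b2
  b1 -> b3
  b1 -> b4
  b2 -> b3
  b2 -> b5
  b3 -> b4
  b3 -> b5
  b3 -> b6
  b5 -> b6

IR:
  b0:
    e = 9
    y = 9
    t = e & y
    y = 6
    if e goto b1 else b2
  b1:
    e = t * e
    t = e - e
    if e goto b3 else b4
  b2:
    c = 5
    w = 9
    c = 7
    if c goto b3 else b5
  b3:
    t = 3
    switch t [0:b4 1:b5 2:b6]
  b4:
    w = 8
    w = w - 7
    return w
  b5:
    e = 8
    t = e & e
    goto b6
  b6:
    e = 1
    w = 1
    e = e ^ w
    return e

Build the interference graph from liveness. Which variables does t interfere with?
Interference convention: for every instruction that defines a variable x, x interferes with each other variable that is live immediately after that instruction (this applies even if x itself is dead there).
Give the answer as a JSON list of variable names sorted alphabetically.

Block summaries:
  b0: {e,t,y} / ∅
  b1: {e,t} / {e,t}
  b2: {c,w} / ∅
  b3: {t} / ∅
  b4: {w} / ∅
  b5: {e,t} / ∅
  b6: {e,w} / ∅

Backward fixpoint:
  b0 li=∅ lo={e,t}
  b1 li={e,t} lo=∅
  b2 li=∅ lo=∅
  b3 li=∅ lo=∅
  b4 li=∅ lo=∅
  b5 li=∅ lo=∅
  b6 li=∅ lo=∅

Conflict graph:
  c↔∅
  e↔{t,w,y}
  t↔{e,y}
  w↔{e}
  y↔{e,t}

N(t) = ["e", "y"]

Answer: ["e", "y"]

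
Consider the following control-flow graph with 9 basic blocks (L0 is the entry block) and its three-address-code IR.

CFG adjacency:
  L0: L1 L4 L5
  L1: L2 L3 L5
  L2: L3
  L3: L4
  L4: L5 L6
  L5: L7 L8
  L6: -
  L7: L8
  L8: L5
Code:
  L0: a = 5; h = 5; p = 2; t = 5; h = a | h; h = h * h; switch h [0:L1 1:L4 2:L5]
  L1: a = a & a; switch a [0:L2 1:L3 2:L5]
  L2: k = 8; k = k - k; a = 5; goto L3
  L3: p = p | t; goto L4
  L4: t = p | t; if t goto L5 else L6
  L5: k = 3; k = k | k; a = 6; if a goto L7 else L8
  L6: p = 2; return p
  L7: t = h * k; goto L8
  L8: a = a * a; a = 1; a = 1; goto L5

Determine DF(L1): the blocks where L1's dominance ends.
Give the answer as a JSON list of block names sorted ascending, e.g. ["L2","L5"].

idom tree: L1←L0 L2←L1 L3←L1 L4←L0 L5←L0 L6←L4 L7←L5 L8←L5
Dom at joins:
  L3: preds {L1,L2}: {L0,L1} ∩ {L0,L1,L2} = {L0,L1}; idom=L1
  L4: preds {L0,L3}: {L0} ∩ {L0,L1,L3} = {L0}; idom=L0
  L5: preds {L0,L1,L4,L8}: {L0} ∩ {L0,L1} ∩ {L0,L4} ∩ {L0,L5,L8} = {L0}; idom=L0
  L8: preds {L5,L7}: {L0,L5} ∩ {L0,L5,L7} = {L0,L5}; idom=L5

Frontier:
  L3←L1: walk · to L1
  L3←L2: walk L2 to L1
  L4←L0: walk · to L0
  L4←L3: walk L3→L1 to L0
  L5←L0: walk · to L0
  L5←L1: walk L1 to L0
  L5←L4: walk L4 to L0
  L5←L8: walk L8→L5 to L0
  L8←L5: walk · to L5
  L8←L7: walk L7 to L5
  DF(L0)=∅
  DF(L1)={L4,L5}
  DF(L2)={L3}
  DF(L3)={L4}
  DF(L4)={L5}
  DF(L5)={L5}
  DF(L6)=∅
  DF(L7)={L8}
  DF(L8)={L5}

DF(L1) = ["L4", "L5"]

Answer: ["L4", "L5"]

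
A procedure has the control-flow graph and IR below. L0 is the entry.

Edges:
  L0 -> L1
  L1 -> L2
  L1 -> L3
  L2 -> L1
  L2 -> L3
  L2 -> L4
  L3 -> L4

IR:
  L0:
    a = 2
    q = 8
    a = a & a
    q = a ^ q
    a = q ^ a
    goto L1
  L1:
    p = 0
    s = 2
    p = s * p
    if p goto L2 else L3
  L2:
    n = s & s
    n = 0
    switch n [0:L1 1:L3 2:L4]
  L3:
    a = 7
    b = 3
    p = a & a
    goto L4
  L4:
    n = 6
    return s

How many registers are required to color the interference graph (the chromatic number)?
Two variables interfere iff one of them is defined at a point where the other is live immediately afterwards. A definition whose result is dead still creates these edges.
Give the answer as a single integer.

def/use:
  L0: def={a,q} ue=∅
  L1: def={p,s} ue=∅
  L2: def={n} ue={s}
  L3: def={a,b,p} ue=∅
  L4: def={n} ue={s}

Backward fixpoint:
  L0 li=∅ lo=∅
  L1 li=∅ lo={s}
  L2 li={s} lo={s}
  L3 li={s} lo={s}
  L4 li={s} lo=∅

Interference:
  a↔{b,q,s}
  b↔{a,s}
  n↔{s}
  p↔{s}
  q↔{a}
  s↔{a,b,n,p}

Chromatic number:
  {a,b,s} pairwise interfere (3-clique) ⇒ χ ≥ 3
  3-colouring: R0={q,s}  R1={a,n,p}  R2={b}
  χ = 3

Answer: 3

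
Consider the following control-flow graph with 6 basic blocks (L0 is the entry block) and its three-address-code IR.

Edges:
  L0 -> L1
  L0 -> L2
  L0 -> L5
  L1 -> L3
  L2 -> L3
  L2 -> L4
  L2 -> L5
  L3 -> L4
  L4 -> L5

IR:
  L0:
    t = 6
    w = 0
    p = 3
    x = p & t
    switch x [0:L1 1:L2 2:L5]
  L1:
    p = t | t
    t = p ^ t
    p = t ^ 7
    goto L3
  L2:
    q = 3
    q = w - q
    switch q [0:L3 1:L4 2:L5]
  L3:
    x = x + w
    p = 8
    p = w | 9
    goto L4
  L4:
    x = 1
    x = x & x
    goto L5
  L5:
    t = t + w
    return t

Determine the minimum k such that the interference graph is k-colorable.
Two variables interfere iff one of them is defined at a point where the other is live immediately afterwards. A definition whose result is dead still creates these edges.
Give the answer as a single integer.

Answer: 4

Analysis:
Block summaries:
  L0 def {p,t,w,x} use ∅
  L1 def {p,t} use {t}
  L2 def {q} use {w}
  L3 def {p,x} use {w,x}
  L4 def {x} use ∅
  L5 def {t} use {t,w}

Liveness:
  live L0: ∅→{t,w,x}
  live L1: {t,w,x}→{t,w,x}
  live L2: {t,w,x}→{t,w,x}
  live L3: {t,w,x}→{t,w}
  live L4: {t,w}→{t,w}
  live L5: {t,w}→∅

Conflict graph:
  p↔{t,w,x}
  q↔{t,w,x}
  t↔{p,q,w,x}
  w↔{p,q,t,x}
  x↔{p,q,t,w}

Colouring:
  lower bound: {p,t,w,x} mutually conflict ⇒ χ ≥ 4
  assign p→r3 q→r3 t→r0 w→r1 x→r2 — no edge inside a register ⇒ χ ≤ 4
  χ = 4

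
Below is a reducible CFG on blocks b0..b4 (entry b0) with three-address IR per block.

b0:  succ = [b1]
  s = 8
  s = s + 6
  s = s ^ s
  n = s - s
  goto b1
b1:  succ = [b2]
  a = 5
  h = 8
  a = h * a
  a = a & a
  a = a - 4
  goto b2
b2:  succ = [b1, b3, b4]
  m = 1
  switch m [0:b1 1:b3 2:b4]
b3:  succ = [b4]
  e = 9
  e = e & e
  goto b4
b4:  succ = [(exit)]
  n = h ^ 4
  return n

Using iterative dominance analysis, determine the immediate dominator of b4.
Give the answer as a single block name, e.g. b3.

Answer: b2

Working:
idom tree: b1←b0 b2←b1 b3←b2 b4←b2
Dom at joins:
  b1: preds {b0,b2}: {b0} ∩ {b0,b1,b2} = {b0}; idom=b0
  b4: preds {b2,b3}: {b0,b1,b2} ∩ {b0,b1,b2,b3} = {b0,b1,b2}; idom=b2

idom(b4) = b2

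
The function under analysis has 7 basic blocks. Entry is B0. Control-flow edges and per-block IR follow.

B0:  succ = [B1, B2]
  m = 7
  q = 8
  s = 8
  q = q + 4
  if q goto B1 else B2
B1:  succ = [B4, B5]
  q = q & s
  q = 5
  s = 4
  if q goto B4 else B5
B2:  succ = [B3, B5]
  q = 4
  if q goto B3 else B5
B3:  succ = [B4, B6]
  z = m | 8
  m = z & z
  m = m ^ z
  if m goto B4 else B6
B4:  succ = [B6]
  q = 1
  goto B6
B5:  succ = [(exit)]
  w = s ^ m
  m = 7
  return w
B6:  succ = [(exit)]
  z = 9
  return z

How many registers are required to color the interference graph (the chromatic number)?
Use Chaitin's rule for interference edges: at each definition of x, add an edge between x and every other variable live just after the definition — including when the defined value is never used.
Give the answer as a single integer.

Answer: 3

Derivation:
Block summaries:
  B0: def={m,q,s} ue=∅
  B1: def={q,s} ue={q,s}
  B2: def={q} ue=∅
  B3: def={m,z} ue={m}
  B4: def={q} ue=∅
  B5: def={m,w} ue={m,s}
  B6: def={z} ue=∅

Liveness:
  live B0: ∅→{m,q,s}
  live B1: {m,q,s}→{m,s}
  live B2: {m,s}→{m,s}
  live B3: {m}→∅
  live B4: ∅→∅
  live B5: {m,s}→∅
  live B6: ∅→∅

Conflict graph:
  m↔{q,s,w,z}
  q↔{m,s}
  s↔{m,q}
  w↔{m}
  z↔{m}

Colouring:
  lower bound: {m,q,s} mutually conflict ⇒ χ ≥ 3
  assign m→r0 q→r1 s→r2 w→r1 z→r1 — no edge inside a register ⇒ χ ≤ 3
  χ = 3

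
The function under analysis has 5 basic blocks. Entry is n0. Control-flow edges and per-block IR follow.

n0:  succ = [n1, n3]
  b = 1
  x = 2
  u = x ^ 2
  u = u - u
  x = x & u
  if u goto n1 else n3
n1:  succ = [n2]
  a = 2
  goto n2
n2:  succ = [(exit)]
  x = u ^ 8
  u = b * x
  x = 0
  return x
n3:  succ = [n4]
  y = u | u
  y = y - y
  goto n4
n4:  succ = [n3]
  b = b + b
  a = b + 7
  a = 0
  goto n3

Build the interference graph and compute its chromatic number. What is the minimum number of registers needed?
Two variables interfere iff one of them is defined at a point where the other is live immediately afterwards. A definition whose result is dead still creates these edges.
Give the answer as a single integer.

def/use:
  n0 def {b,u,x} use ∅
  n1 def {a} use ∅
  n2 def {u,x} use {b,u}
  n3 def {y} use {u}
  n4 def {a,b} use {b}

Backward fixpoint:
  n0: in=∅ out={b,u}
  n1: in={b,u} out={b,u}
  n2: in={b,u} out=∅
  n3: in={b,u} out={b,u}
  n4: in={b,u} out={b,u}

Conflict graph:
  a↔{b,u}
  b↔{a,u,x,y}
  u↔{a,b,x,y}
  x↔{b,u}
  y↔{b,u}

Colouring:
  {a,b,u} pairwise interfere (3-clique) ⇒ χ ≥ 3
  3-colouring: c0={b}  c1={u}  c2={a,x,y}
  χ = 3

Answer: 3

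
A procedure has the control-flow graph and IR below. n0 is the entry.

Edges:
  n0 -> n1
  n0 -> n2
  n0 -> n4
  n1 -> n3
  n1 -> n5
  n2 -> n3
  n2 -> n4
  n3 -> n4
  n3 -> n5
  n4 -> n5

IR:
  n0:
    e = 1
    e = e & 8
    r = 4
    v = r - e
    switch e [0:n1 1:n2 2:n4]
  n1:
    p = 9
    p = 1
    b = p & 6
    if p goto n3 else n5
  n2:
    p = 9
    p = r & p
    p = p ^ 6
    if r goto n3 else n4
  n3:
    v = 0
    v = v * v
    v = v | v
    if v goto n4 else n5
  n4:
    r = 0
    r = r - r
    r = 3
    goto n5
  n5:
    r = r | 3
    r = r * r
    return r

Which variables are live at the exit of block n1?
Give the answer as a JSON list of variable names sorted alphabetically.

def/use:
  n0: def={e,r,v} ue=∅
  n1: def={b,p} ue=∅
  n2: def={p} ue={r}
  n3: def={v} ue=∅
  n4: def={r} ue=∅
  n5: def={r} ue={r}

Live sets:
  live n0: ∅→{r}
  live n1: {r}→{r}
  live n2: {r}→{r}
  live n3: {r}→{r}
  live n4: ∅→{r}
  live n5: {r}→∅

live-out(n1) = ["r"]

Answer: ["r"]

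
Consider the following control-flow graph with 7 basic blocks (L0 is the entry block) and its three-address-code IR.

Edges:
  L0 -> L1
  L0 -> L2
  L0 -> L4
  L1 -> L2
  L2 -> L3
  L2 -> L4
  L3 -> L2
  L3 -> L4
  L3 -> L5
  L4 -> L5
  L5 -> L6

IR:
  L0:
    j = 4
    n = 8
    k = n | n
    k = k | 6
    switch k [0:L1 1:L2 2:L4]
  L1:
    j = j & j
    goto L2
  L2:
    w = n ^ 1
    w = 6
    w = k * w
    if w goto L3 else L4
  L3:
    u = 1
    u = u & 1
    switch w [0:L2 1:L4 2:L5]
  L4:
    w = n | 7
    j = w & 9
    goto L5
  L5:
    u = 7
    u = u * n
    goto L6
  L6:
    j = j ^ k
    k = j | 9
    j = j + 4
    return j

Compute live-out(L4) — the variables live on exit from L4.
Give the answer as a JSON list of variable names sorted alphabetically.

Answer: ["j", "k", "n"]

Working:
Block summaries:
  L0: {j,k,n} / ∅
  L1: {j} / {j}
  L2: {w} / {k,n}
  L3: {u} / {w}
  L4: {j,w} / {n}
  L5: {u} / {n}
  L6: {j,k} / {j,k}

Live sets:
  L0 li=∅ lo={j,k,n}
  L1 li={j,k,n} lo={j,k,n}
  L2 li={j,k,n} lo={j,k,n,w}
  L3 li={j,k,n,w} lo={j,k,n}
  L4 li={k,n} lo={j,k,n}
  L5 li={j,k,n} lo={j,k}
  L6 li={j,k} lo=∅

live-out(L4) = ["j", "k", "n"]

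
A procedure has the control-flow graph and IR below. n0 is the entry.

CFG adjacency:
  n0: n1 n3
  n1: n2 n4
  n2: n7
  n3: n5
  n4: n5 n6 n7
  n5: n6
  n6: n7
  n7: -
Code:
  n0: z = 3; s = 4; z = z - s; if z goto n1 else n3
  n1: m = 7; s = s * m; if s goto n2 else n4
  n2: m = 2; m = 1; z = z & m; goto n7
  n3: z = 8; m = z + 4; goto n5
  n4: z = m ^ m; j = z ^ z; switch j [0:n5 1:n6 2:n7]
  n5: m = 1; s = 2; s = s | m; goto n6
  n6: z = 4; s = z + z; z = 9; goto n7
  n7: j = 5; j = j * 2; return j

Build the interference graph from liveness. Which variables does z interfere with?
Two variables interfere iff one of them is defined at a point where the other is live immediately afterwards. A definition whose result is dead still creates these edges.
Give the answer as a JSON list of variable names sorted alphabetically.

def/use:
  n0: def={s,z} ue=∅
  n1: def={m,s} ue={s}
  n2: def={m,z} ue={z}
  n3: def={m,z} ue=∅
  n4: def={j,z} ue={m}
  n5: def={m,s} ue=∅
  n6: def={s,z} ue=∅
  n7: def={j} ue=∅

Live sets:
  n0 li=∅ lo={s,z}
  n1 li={s,z} lo={m,z}
  n2 li={z} lo=∅
  n3 li=∅ lo=∅
  n4 li={m} lo=∅
  n5 li=∅ lo=∅
  n6 li=∅ lo=∅
  n7 li=∅ lo=∅

Conflict graph:
  j: ∅
  m: {s,z}
  s: {m,z}
  z: {m,s}

N(z) = ["m", "s"]

Answer: ["m", "s"]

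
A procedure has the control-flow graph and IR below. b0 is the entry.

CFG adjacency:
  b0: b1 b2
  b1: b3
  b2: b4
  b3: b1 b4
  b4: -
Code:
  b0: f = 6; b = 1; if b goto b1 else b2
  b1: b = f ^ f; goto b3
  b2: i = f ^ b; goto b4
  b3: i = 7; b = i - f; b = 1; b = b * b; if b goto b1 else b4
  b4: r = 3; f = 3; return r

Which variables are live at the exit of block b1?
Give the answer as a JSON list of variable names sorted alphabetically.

Answer: ["f"]

Derivation:
Block summaries:
  b0: {b,f} / ∅
  b1: {b} / {f}
  b2: {i} / {b,f}
  b3: {b,i} / {f}
  b4: {f,r} / ∅

Backward fixpoint:
  live b0: ∅→{b,f}
  live b1: {f}→{f}
  live b2: {b,f}→∅
  live b3: {f}→{f}
  live b4: ∅→∅

live-out(b1) = ["f"]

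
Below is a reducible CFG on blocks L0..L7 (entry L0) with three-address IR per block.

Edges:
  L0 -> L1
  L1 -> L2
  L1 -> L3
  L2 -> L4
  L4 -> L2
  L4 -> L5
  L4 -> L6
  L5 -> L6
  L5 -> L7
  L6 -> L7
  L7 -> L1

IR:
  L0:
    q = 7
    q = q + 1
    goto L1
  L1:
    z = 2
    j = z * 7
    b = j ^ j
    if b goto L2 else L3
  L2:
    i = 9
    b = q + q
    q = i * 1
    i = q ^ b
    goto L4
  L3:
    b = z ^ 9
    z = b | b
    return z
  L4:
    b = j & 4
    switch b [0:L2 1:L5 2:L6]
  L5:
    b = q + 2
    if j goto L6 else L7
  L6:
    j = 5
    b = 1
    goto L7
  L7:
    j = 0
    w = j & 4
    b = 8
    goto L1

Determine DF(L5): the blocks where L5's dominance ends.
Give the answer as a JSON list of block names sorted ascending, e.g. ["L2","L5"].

idom tree: L1←L0 L2←L1 L3←L1 L4←L2 L5←L4 L6←L4 L7←L4
Dom∩ at merges:
  L1: preds {L0,L7}: {L0} ∩ {L0,L1,L2,L4,L7} = {L0}; idom=L0
  L2: preds {L1,L4}: {L0,L1} ∩ {L0,L1,L2,L4} = {L0,L1}; idom=L1
  L6: preds {L4,L5}: {L0,L1,L2,L4} ∩ {L0,L1,L2,L4,L5} = {L0,L1,L2,L4}; idom=L4
  L7: preds {L5,L6}: {L0,L1,L2,L4,L5} ∩ {L0,L1,L2,L4,L6} = {L0,L1,L2,L4}; idom=L4

DF derivation:
  join L1 pred L0: · stop@L0
  join L1 pred L7: L7→L4→L2→L1 stop@L0
  join L2 pred L1: · stop@L1
  join L2 pred L4: L4→L2 stop@L1
  join L6 pred L4: · stop@L4
  join L6 pred L5: L5 stop@L4
  join L7 pred L5: L5 stop@L4
  join L7 pred L6: L6 stop@L4
  L0 → ∅
  L1 → {L1}
  L2 → {L1,L2}
  L3 → ∅
  L4 → {L1,L2}
  L5 → {L6,L7}
  L6 → {L7}
  L7 → {L1}

DF(L5) = ["L6", "L7"]

Answer: ["L6", "L7"]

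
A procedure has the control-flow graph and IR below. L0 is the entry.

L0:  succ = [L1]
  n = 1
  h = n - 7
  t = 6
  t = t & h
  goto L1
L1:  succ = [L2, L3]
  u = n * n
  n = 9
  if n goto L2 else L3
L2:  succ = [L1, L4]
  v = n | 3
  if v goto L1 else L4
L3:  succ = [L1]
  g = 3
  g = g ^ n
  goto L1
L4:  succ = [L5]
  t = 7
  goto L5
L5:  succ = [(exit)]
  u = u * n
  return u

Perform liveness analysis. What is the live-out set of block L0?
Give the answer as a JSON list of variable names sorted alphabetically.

Answer: ["n"]

Working:
Per-block:
  L0: def={h,n,t} ue=∅
  L1: def={n,u} ue={n}
  L2: def={v} ue={n}
  L3: def={g} ue={n}
  L4: def={t} ue=∅
  L5: def={u} ue={n,u}

Live sets:
  L0 li=∅ lo={n}
  L1 li={n} lo={n,u}
  L2 li={n,u} lo={n,u}
  L3 li={n} lo={n}
  L4 li={n,u} lo={n,u}
  L5 li={n,u} lo=∅

live-out(L0) = ["n"]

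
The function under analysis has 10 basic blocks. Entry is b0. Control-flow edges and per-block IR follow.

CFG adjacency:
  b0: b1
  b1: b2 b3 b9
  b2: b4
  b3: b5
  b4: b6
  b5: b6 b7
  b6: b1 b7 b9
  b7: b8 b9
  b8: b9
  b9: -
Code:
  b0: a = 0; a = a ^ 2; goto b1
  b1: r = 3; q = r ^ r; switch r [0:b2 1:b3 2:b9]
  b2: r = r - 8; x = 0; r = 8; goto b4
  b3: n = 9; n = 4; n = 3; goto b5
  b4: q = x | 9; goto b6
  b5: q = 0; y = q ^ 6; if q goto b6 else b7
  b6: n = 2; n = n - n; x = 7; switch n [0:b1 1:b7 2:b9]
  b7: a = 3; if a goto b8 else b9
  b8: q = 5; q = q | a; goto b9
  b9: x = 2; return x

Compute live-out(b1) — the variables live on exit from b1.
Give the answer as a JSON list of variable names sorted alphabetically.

Per-block:
  b0 def {a} use ∅
  b1 def {q,r} use ∅
  b2 def {r,x} use {r}
  b3 def {n} use ∅
  b4 def {q} use {x}
  b5 def {q,y} use ∅
  b6 def {n,x} use ∅
  b7 def {a} use ∅
  b8 def {q} use {a}
  b9 def {x} use ∅

Live sets:
  live b0: ∅→∅
  live b1: ∅→{r}
  live b2: {r}→{x}
  live b3: ∅→∅
  live b4: {x}→∅
  live b5: ∅→∅
  live b6: ∅→∅
  live b7: ∅→{a}
  live b8: {a}→∅
  live b9: ∅→∅

live-out(b1) = ["r"]

Answer: ["r"]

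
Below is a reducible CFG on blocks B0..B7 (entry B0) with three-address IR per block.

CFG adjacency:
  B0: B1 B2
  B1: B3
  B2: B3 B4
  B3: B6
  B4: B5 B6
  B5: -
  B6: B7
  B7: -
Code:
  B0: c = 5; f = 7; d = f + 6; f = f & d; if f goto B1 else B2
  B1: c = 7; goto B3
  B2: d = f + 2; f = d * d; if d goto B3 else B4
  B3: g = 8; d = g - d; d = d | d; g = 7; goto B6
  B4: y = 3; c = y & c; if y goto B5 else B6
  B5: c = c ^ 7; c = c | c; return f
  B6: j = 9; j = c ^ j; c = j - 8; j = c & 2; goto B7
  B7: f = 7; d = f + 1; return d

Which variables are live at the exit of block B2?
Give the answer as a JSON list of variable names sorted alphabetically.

Per-block:
  B0: def={c,d,f} ue=∅
  B1: def={c} ue=∅
  B2: def={d,f} ue={f}
  B3: def={d,g} ue={d}
  B4: def={c,y} ue={c}
  B5: def={c} ue={c,f}
  B6: def={c,j} ue={c}
  B7: def={d,f} ue=∅

Backward fixpoint:
  B0 li=∅ lo={c,d,f}
  B1 li={d} lo={c,d}
  B2 li={c,f} lo={c,d,f}
  B3 li={c,d} lo={c}
  B4 li={c,f} lo={c,f}
  B5 li={c,f} lo=∅
  B6 li={c} lo=∅
  B7 li=∅ lo=∅

live-out(B2) = ["c", "d", "f"]

Answer: ["c", "d", "f"]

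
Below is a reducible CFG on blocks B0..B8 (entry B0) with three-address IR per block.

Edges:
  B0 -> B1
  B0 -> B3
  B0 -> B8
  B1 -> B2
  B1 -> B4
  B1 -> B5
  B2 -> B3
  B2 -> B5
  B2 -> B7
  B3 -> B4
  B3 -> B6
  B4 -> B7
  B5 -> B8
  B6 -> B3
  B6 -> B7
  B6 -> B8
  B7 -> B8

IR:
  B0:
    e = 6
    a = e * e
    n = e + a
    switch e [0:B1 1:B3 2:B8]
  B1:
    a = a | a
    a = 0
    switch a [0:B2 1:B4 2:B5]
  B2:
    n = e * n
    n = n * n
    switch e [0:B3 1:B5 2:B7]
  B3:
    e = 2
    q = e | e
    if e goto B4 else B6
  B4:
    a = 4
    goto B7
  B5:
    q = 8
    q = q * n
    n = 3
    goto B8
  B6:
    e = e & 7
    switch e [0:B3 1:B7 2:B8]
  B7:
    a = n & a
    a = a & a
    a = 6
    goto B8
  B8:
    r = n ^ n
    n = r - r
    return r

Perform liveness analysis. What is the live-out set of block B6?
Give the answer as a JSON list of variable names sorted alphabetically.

def/use:
  B0: {a,e,n} / ∅
  B1: {a} / {a}
  B2: {n} / {e,n}
  B3: {e,q} / ∅
  B4: {a} / ∅
  B5: {n,q} / {n}
  B6: {e} / {e}
  B7: {a} / {a,n}
  B8: {n,r} / {n}

Backward fixpoint:
  live B0: ∅→{a,e,n}
  live B1: {a,e,n}→{a,e,n}
  live B2: {a,e,n}→{a,n}
  live B3: {a,n}→{a,e,n}
  live B4: {n}→{a,n}
  live B5: {n}→{n}
  live B6: {a,e,n}→{a,n}
  live B7: {a,n}→{n}
  live B8: {n}→∅

live-out(B6) = ["a", "n"]

Answer: ["a", "n"]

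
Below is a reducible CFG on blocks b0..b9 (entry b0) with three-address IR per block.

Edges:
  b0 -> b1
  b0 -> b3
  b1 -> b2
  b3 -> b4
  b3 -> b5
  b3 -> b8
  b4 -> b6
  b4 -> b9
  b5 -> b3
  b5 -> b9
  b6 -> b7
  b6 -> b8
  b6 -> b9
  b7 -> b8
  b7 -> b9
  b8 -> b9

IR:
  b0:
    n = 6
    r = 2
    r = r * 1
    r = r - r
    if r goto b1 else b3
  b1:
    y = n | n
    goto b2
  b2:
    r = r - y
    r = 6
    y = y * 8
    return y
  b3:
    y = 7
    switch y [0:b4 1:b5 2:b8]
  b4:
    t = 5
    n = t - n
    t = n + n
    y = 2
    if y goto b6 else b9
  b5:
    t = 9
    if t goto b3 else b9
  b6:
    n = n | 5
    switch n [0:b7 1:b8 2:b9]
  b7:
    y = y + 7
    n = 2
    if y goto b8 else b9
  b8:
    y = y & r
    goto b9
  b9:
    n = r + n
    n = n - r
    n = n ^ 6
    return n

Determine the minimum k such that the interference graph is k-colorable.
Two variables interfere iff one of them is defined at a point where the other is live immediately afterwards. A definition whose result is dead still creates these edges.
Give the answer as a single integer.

Per-block:
  b0: def={n,r} ue=∅
  b1: def={y} ue={n}
  b2: def={r,y} ue={r,y}
  b3: def={y} ue=∅
  b4: def={n,t,y} ue={n}
  b5: def={t} ue=∅
  b6: def={n} ue={n}
  b7: def={n,y} ue={y}
  b8: def={y} ue={r,y}
  b9: def={n} ue={n,r}

Live sets:
  b0: in=∅ out={n,r}
  b1: in={n,r} out={r,y}
  b2: in={r,y} out=∅
  b3: in={n,r} out={n,r,y}
  b4: in={n,r} out={n,r,y}
  b5: in={n,r} out={n,r}
  b6: in={n,r,y} out={n,r,y}
  b7: in={r,y} out={n,r,y}
  b8: in={n,r,y} out={n,r}
  b9: in={n,r} out=∅

Interfere edges:
  n: {r,t,y}
  r: {n,t,y}
  t: {n,r}
  y: {n,r}

Registers:
  clique {n,r,t} ⇒ need ≥ 3
  3-colouring: R0={n}  R1={r}  R2={t,y}
  χ = 3

Answer: 3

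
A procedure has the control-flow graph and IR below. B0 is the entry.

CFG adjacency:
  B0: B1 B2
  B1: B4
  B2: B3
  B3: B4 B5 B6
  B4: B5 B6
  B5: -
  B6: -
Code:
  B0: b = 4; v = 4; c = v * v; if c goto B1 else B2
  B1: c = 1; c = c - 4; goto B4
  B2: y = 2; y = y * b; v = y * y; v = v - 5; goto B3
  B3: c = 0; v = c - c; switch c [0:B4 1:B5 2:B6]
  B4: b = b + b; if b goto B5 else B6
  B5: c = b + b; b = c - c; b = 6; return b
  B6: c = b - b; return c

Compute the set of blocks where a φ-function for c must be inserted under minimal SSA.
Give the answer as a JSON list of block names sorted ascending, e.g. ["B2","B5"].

idom tree: B1←B0 B2←B0 B3←B2 B4←B0 B5←B0 B6←B0
Join-block Dom:
  B4: preds {B1,B3}: {B0,B1} ∩ {B0,B2,B3} = {B0}; idom=B0
  B5: preds {B3,B4}: {B0,B2,B3} ∩ {B0,B4} = {B0}; idom=B0
  B6: preds {B3,B4}: {B0,B2,B3} ∩ {B0,B4} = {B0}; idom=B0

Frontier:
  join B4 pred B1: B1 stop@B0
  join B4 pred B3: B3→B2 stop@B0
  join B5 pred B3: B3→B2 stop@B0
  join B5 pred B4: B4 stop@B0
  join B6 pred B3: B3→B2 stop@B0
  join B6 pred B4: B4 stop@B0
  B0: DF=∅
  B1: DF={B4}
  B2: DF={B4,B5,B6}
  B3: DF={B4,B5,B6}
  B4: DF={B5,B6}
  B5: DF=∅
  B6: DF=∅

φ for c: defs {B0,B1,B3,B5,B6}
  DF⁺ = {B4,B5,B6}

Answer: ["B4", "B5", "B6"]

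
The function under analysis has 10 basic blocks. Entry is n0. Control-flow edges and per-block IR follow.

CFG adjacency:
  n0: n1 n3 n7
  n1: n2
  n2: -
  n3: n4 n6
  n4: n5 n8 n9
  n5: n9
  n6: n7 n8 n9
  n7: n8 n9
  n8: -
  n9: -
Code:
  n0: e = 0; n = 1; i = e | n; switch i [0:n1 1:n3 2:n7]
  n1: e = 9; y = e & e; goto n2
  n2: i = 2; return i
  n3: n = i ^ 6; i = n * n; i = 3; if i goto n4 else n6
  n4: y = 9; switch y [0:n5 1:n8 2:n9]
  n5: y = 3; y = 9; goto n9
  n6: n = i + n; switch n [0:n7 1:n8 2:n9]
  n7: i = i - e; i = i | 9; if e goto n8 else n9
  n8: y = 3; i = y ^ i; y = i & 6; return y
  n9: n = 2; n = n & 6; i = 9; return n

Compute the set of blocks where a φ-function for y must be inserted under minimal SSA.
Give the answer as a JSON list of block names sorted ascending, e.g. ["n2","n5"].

idom tree: n1←n0 n2←n1 n3←n0 n4←n3 n5←n4 n6←n3 n7←n0 n8←n0 n9←n0
Dom∩ at merges:
  n7: preds {n0,n6}: {n0} ∩ {n0,n3,n6} = {n0}; idom=n0
  n8: preds {n4,n6,n7}: {n0,n3,n4} ∩ {n0,n3,n6} ∩ {n0,n7} = {n0}; idom=n0
  n9: preds {n4,n5,n6,n7}: {n0,n3,n4} ∩ {n0,n3,n4,n5} ∩ {n0,n3,n6} ∩ {n0,n7} = {n0}; idom=n0

Frontier:
  join n7 pred n0: · stop@n0
  join n7 pred n6: n6→n3 stop@n0
  join n8 pred n4: n4→n3 stop@n0
  join n8 pred n6: n6→n3 stop@n0
  join n8 pred n7: n7 stop@n0
  join n9 pred n4: n4→n3 stop@n0
  join n9 pred n5: n5→n4→n3 stop@n0
  join n9 pred n6: n6→n3 stop@n0
  join n9 pred n7: n7 stop@n0
  n0 → ∅
  n1 → ∅
  n2 → ∅
  n3 → {n7,n8,n9}
  n4 → {n8,n9}
  n5 → {n9}
  n6 → {n7,n8,n9}
  n7 → {n8,n9}
  n8 → ∅
  n9 → ∅

φ for y: defs {n1,n4,n5,n8}
  DF⁺ = {n8,n9}

Answer: ["n8", "n9"]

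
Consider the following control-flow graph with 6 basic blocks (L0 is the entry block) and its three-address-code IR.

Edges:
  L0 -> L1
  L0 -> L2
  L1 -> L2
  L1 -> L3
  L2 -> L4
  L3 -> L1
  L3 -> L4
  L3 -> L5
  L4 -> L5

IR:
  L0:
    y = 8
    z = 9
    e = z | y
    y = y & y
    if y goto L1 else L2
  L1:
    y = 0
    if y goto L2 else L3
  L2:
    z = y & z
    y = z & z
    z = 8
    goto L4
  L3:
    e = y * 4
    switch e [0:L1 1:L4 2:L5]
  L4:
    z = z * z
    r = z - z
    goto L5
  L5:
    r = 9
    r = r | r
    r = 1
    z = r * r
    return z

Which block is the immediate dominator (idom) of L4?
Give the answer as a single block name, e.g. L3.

idom tree: L1←L0 L2←L0 L3←L1 L4←L0 L5←L0
Dom∩ at merges:
  L1: preds {L0,L3}: {L0} ∩ {L0,L1,L3} = {L0}; idom=L0
  L2: preds {L0,L1}: {L0} ∩ {L0,L1} = {L0}; idom=L0
  L4: preds {L2,L3}: {L0,L2} ∩ {L0,L1,L3} = {L0}; idom=L0
  L5: preds {L3,L4}: {L0,L1,L3} ∩ {L0,L4} = {L0}; idom=L0

idom(L4) = L0

Answer: L0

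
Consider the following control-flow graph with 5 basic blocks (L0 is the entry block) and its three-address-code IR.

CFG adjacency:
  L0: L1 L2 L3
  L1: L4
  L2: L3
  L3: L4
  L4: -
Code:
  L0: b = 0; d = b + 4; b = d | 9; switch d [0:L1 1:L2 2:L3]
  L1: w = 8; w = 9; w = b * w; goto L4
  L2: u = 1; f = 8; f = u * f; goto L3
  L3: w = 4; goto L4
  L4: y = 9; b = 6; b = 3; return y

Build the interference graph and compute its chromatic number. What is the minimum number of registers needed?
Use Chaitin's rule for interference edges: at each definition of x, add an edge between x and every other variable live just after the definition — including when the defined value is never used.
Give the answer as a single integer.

Answer: 2

Derivation:
Block summaries:
  L0 def {b,d} use ∅
  L1 def {w} use {b}
  L2 def {f,u} use ∅
  L3 def {w} use ∅
  L4 def {b,y} use ∅

Live sets:
  live L0: ∅→{b}
  live L1: {b}→∅
  live L2: ∅→∅
  live L3: ∅→∅
  live L4: ∅→∅

Interference:
  b — {d,w,y}
  d — {b}
  f — {u}
  u — {f}
  w — {b}
  y — {b}

Colouring:
  lower bound: {b,d} mutually conflict ⇒ χ ≥ 2
  assign b→c0 d→c1 f→c0 u→c1 w→c1 y→c1 — no edge inside a register ⇒ χ ≤ 2
  χ = 2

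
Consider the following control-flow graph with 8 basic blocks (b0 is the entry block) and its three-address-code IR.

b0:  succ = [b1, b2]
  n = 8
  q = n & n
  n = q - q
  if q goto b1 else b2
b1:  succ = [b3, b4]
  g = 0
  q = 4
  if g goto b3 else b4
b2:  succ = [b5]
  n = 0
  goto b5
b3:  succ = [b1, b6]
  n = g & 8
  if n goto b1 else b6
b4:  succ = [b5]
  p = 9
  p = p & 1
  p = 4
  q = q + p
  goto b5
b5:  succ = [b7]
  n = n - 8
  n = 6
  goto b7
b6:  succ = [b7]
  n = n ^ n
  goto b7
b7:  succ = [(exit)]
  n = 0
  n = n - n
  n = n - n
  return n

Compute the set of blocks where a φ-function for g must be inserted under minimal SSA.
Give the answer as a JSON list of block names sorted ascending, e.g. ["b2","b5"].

idom tree: b1←b0 b2←b0 b3←b1 b4←b1 b5←b0 b6←b3 b7←b0
Dom∩ at merges:
  b1: preds {b0,b3}: {b0} ∩ {b0,b1,b3} = {b0}; idom=b0
  b5: preds {b2,b4}: {b0,b2} ∩ {b0,b1,b4} = {b0}; idom=b0
  b7: preds {b5,b6}: {b0,b5} ∩ {b0,b1,b3,b6} = {b0}; idom=b0

DF derivation:
  join b1 pred b0: · stop@b0
  join b1 pred b3: b3→b1 stop@b0
  join b5 pred b2: b2 stop@b0
  join b5 pred b4: b4→b1 stop@b0
  join b7 pred b5: b5 stop@b0
  join b7 pred b6: b6→b3→b1 stop@b0
  DF(b0)=∅
  DF(b1)={b1,b5,b7}
  DF(b2)={b5}
  DF(b3)={b1,b7}
  DF(b4)={b5}
  DF(b5)={b7}
  DF(b6)={b7}
  DF(b7)=∅

φ for g: defs {b1}
  DF⁺ = {b1,b5,b7}

Answer: ["b1", "b5", "b7"]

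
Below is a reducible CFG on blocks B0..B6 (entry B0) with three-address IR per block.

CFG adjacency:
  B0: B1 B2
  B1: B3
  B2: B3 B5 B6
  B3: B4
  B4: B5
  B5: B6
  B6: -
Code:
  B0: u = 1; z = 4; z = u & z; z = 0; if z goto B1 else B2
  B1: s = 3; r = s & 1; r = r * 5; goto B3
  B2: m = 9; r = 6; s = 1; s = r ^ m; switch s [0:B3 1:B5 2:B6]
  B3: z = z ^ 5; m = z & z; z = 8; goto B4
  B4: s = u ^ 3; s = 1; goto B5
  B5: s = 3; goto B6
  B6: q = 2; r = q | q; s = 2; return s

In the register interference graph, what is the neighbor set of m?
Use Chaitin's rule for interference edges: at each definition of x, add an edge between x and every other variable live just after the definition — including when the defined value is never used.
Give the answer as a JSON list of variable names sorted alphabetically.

Answer: ["r", "s", "u", "z"]

Analysis:
def/use:
  B0: {u,z} / ∅
  B1: {r,s} / ∅
  B2: {m,r,s} / ∅
  B3: {m,z} / {z}
  B4: {s} / {u}
  B5: {s} / ∅
  B6: {q,r,s} / ∅

Backward fixpoint:
  live B0: ∅→{u,z}
  live B1: {u,z}→{u,z}
  live B2: {u,z}→{u,z}
  live B3: {u,z}→{u}
  live B4: {u}→∅
  live B5: ∅→∅
  live B6: ∅→∅

Interfere edges:
  m↔{r,s,u,z}
  q↔∅
  r↔{m,s,u,z}
  s↔{m,r,u,z}
  u↔{m,r,s,z}
  z↔{m,r,s,u}

N(m) = ["r", "s", "u", "z"]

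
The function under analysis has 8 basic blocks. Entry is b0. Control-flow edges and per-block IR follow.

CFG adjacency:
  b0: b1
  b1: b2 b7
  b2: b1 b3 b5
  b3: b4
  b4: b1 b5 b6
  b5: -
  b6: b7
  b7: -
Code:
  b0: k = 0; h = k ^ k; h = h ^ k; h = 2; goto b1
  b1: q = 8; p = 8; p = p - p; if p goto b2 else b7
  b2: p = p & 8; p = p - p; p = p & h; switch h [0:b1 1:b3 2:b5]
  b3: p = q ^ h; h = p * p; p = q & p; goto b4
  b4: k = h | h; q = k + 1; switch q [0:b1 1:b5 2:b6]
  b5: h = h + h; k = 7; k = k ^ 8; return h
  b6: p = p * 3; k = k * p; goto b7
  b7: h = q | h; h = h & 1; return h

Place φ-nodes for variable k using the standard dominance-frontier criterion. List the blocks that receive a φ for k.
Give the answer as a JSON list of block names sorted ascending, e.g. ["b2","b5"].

Answer: ["b1", "b5", "b7"]

Derivation:
idom tree: b1←b0 b2←b1 b3←b2 b4←b3 b5←b2 b6←b4 b7←b1
Dom∩ at merges:
  b1: preds {b0,b2,b4}: {b0} ∩ {b0,b1,b2} ∩ {b0,b1,b2,b3,b4} = {b0}; idom=b0
  b5: preds {b2,b4}: {b0,b1,b2} ∩ {b0,b1,b2,b3,b4} = {b0,b1,b2}; idom=b2
  b7: preds {b1,b6}: {b0,b1} ∩ {b0,b1,b2,b3,b4,b6} = {b0,b1}; idom=b1

DF derivation:
  join b1 pred b0: · stop@b0
  join b1 pred b2: b2→b1 stop@b0
  join b1 pred b4: b4→b3→b2→b1 stop@b0
  join b5 pred b2: · stop@b2
  join b5 pred b4: b4→b3 stop@b2
  join b7 pred b1: · stop@b1
  join b7 pred b6: b6→b4→b3→b2 stop@b1
  DF(b0)=∅
  DF(b1)={b1}
  DF(b2)={b1,b7}
  DF(b3)={b1,b5,b7}
  DF(b4)={b1,b5,b7}
  DF(b5)=∅
  DF(b6)={b7}
  DF(b7)=∅

φ for k: defs {b0,b4,b5,b6}
  DF⁺ = {b1,b5,b7}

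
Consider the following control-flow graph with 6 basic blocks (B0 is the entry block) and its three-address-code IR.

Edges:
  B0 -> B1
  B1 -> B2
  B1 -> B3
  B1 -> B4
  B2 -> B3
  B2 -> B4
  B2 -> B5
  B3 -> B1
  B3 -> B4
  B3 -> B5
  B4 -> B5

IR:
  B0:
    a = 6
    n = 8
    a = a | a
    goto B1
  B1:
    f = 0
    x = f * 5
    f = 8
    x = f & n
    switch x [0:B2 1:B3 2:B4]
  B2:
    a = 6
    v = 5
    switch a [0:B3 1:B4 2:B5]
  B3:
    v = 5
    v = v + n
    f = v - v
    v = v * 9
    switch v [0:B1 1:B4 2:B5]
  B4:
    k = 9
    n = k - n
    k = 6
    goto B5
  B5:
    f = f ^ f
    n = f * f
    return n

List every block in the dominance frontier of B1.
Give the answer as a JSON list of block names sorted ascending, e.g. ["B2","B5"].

Answer: ["B1"]

Working:
idom tree: B1←B0 B2←B1 B3←B1 B4←B1 B5←B1
Join-block Dom:
  B1: preds {B0,B3}: {B0} ∩ {B0,B1,B3} = {B0}; idom=B0
  B3: preds {B1,B2}: {B0,B1} ∩ {B0,B1,B2} = {B0,B1}; idom=B1
  B4: preds {B1,B2,B3}: {B0,B1} ∩ {B0,B1,B2} ∩ {B0,B1,B3} = {B0,B1}; idom=B1
  B5: preds {B2,B3,B4}: {B0,B1,B2} ∩ {B0,B1,B3} ∩ {B0,B1,B4} = {B0,B1}; idom=B1

DF derivation:
  join B1 pred B0: · stop@B0
  join B1 pred B3: B3→B1 stop@B0
  join B3 pred B1: · stop@B1
  join B3 pred B2: B2 stop@B1
  join B4 pred B1: · stop@B1
  join B4 pred B2: B2 stop@B1
  join B4 pred B3: B3 stop@B1
  join B5 pred B2: B2 stop@B1
  join B5 pred B3: B3 stop@B1
  join B5 pred B4: B4 stop@B1
  DF(B0)=∅
  DF(B1)={B1}
  DF(B2)={B3,B4,B5}
  DF(B3)={B1,B4,B5}
  DF(B4)={B5}
  DF(B5)=∅

DF(B1) = ["B1"]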